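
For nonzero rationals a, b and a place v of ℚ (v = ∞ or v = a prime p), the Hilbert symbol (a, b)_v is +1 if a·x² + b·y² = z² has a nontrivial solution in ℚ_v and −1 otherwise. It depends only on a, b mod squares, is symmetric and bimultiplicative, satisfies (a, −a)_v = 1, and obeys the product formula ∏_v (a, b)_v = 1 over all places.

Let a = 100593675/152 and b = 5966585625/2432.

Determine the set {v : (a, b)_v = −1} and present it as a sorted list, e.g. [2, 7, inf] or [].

Mod squares: a ≡ 58786, b ≡ 10374. Check v ∈ {∞, 2, 3, 5, 7, 11, 13, 17, 19}.
v=5: a=5^2·(≡1), b=5^4·(≡1) mod 5; (1|5)=+1, (1|5)=+1; (−1)^{2·4·2}·(+1)^4·(+1)^2 = +1.
v=2: v_2(a)=-3, v_2(b)=-7; units ≡ 1, 3 (mod 8); ε·ε+αω+βω = 0·1+-3·1+-7·0 ≡ 1  ⇒  (a,b)_2 = -1.
v=3: a=3^2·(≡1), b=3^1·(≡2) mod 3; (1|3)=+1, (2|3)=-1; (−1)^{2·1·1}·(+1)^1·(-1)^2 = +1.
v=11: a=11^0·(≡8), b=11^2·(≡1) mod 11; (8|11)=-1, (1|11)=+1; (−1)^{0·2·5}·(-1)^2·(+1)^0 = +1.
v=19: a=19^-1·(≡7), b=19^-1·(≡10) mod 19; (7|19)=+1, (10|19)=-1; (−1)^{-1·-1·9}·(+1)^-1·(-1)^-1 = +1.
v=17: a=17^3·(≡10), b=17^2·(≡9) mod 17; (10|17)=-1, (9|17)=+1; (−1)^{3·2·8}·(-1)^2·(+1)^3 = +1.
v=7: a=7^1·(≡3), b=7^1·(≡6) mod 7; (3|7)=-1, (6|7)=-1; (−1)^{1·1·3}·(-1)^1·(-1)^1 = -1.
v=13: a=13^1·(≡7), b=13^1·(≡5) mod 13; (7|13)=-1, (5|13)=-1; (−1)^{1·1·6}·(-1)^1·(-1)^1 = +1.
v=∞: 58786 > 0 and 10374 > 0  ⇒  (a,b)_∞ = +1.
(58786, 10374 / ℚ) ramifies at {2, 7}: a division algebra.

[2, 7]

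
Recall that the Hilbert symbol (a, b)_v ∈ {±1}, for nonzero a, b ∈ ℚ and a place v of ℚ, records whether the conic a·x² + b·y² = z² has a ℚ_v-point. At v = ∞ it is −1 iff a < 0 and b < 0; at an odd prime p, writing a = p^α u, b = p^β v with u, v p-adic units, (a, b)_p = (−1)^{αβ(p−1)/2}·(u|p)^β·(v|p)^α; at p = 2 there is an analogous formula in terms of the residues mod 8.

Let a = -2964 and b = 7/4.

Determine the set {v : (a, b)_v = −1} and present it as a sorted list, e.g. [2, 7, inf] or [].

[2, 13]

Mod squares: a ≡ -741, b ≡ 7. Check v ∈ {∞, 2, 3, 7, 13, 19}.
v=19: a=19^1·(≡15), b=19^0·(≡16) mod 19; (15|19)=-1, (16|19)=+1; (−1)^{1·0·9}·(-1)^0·(+1)^1 = +1.
v=∞: -741 < 0 and 7 > 0  ⇒  (a,b)_∞ = +1.
v=7: a=7^0·(≡4), b=7^1·(≡2) mod 7; (4|7)=+1, (2|7)=+1; (−1)^{0·1·3}·(+1)^1·(+1)^0 = +1.
v=3: a=3^1·(≡2), b=3^0·(≡1) mod 3; (2|3)=-1, (1|3)=+1; (−1)^{1·0·1}·(-1)^0·(+1)^1 = +1.
v=2: v_2(a)=2, v_2(b)=-2; units ≡ 3, 7 (mod 8); ε·ε+αω+βω = 1·1+2·0+-2·1 ≡ 1  ⇒  (a,b)_2 = -1.
v=13: a=13^1·(≡6), b=13^0·(≡5) mod 13; (6|13)=-1, (5|13)=-1; (−1)^{1·0·6}·(-1)^0·(-1)^1 = -1.
Ram(-741, 7) = {2, 13}; no ℚ_2-point on the conic.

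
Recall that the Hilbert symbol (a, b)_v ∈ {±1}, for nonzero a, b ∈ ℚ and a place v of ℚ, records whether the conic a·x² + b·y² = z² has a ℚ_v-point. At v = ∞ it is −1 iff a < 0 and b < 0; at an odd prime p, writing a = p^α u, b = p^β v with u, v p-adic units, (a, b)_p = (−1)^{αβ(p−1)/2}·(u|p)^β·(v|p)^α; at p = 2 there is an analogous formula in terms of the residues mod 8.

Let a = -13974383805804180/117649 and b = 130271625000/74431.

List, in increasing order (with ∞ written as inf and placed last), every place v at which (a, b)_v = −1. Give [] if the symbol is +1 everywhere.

(a, b) ≡ (-5, 59334) mod (ℚ^×)²; places V = {2, 3, 5, 7, 11, 29, 31, ∞}.
(a,b)_29: α=2, u≡6; β=1, v≡24 (mod 29); (6|29)=+1, (24|29)=+1; sign (−1)^0·+1^1·+1^2 = +1.
(a,b)_7: α=-6, u≡4; β=-4, v≡2 (mod 7); (4|7)=+1, (2|7)=+1; sign (−1)^0·+1^-4·+1^-6 = +1.
(a,b)_5: α=1, u≡1; β=6, v≡4 (mod 5); (1|5)=+1, (4|5)=+1; sign (−1)^0·+1^6·+1^1 = +1.
(a,b)_2: α=2, β=3; u≡3, v≡3 (mod 8); ε(u)ε(v)=1·1, αω(v)=2·1, βω(u)=3·1; sum ≡ 0  ⇒  +1.
(a,b)_3: α=10, u≡1; β=3, v≡2 (mod 3); (1|3)=+1, (2|3)=-1; sign (−1)^0·+1^3·-1^10 = +1.
(a,b)_31: α=2, u≡26; β=-1, v≡13 (mod 31); (26|31)=-1, (13|31)=-1; sign (−1)^0·-1^-1·-1^2 = -1.
(a,b)_∞: sgn(-5)=−, sgn(59334)=+, so +1.
(a,b)_11: α=4, u≡10; β=3, v≡5 (mod 11); (10|11)=-1, (5|11)=+1; sign (−1)^0·-1^3·+1^4 = -1.
(-5, 59334 / ℚ) ramifies at {11, 31}: a division algebra.

[11, 31]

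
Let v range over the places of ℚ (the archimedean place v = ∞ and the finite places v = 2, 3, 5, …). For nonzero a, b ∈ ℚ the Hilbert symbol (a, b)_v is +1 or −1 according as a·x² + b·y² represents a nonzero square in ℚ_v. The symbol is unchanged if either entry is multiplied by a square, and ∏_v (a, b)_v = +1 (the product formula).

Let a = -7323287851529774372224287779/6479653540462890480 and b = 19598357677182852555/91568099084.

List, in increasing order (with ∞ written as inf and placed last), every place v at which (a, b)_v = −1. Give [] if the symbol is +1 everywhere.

[11, 29]

(a, b) ≡ (-16445, 476905) mod (ℚ^×)²; places V = {2, 3, 5, 7, 11, 13, 19, 23, 29, 47, 53, ∞}.
(a,b)_7: α=-8, u≡5; β=-8, v≡1 (mod 7); (5|7)=-1, (1|7)=+1; sign (−1)^0·-1^-8·+1^-8 = +1.
(a,b)_13: α=1, u≡3; β=1, v≡9 (mod 13); (3|13)=+1, (9|13)=+1; sign (−1)^0·+1^1·+1^1 = +1.
(a,b)_2: α=-4, β=-2; u≡3, v≡1 (mod 8); ε(u)ε(v)=1·0, αω(v)=-4·0, βω(u)=-2·1; sum ≡ 0  ⇒  +1.
(a,b)_19: α=-4, u≡7; β=-2, v≡5 (mod 19); (7|19)=+1, (5|19)=+1; sign (−1)^0·+1^-2·+1^-4 = +1.
(a,b)_5: α=-1, u≡1; β=1, v≡4 (mod 5); (1|5)=+1, (4|5)=+1; sign (−1)^0·+1^1·+1^-1 = +1.
(a,b)_∞: sgn(-16445)=−, sgn(476905)=+, so +1.
(a,b)_53: α=6, u≡47; β=4, v≡11 (mod 53); (47|53)=+1, (11|53)=+1; sign (−1)^0·+1^4·+1^6 = +1.
(a,b)_23: α=1, u≡19; β=1, v≡8 (mod 23); (19|23)=-1, (8|23)=+1; sign (−1)^1·-1^1·+1^1 = +1.
(a,b)_3: α=-4, u≡1; β=4, v≡1 (mod 3); (1|3)=+1, (1|3)=+1; sign (−1)^0·+1^4·+1^-4 = +1.
(a,b)_47: α=2, u≡26; β=0, v≡29 (mod 47); (26|47)=-1, (29|47)=-1; sign (−1)^0·-1^0·-1^2 = +1.
(a,b)_11: α=-3, u≡9; β=-1, v≡4 (mod 11); (9|11)=+1, (4|11)=+1; sign (−1)^1·+1^-1·+1^-3 = -1.
(a,b)_29: α=8, u≡19; β=5, v≡15 (mod 29); (19|29)=-1, (15|29)=-1; sign (−1)^0·-1^5·-1^8 = -1.
|Ram(-16445, 476905)| = 2, even; anisotropic at {11, 29}.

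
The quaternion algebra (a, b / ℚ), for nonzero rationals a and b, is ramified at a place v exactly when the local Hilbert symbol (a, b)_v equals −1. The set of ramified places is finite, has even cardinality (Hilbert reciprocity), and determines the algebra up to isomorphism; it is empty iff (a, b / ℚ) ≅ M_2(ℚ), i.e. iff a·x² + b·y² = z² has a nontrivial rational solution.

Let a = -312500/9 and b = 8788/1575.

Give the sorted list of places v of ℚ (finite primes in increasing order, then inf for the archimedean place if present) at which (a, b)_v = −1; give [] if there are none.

Mod squares: a ≡ -5, b ≡ 91. Check v ∈ {∞, 2, 3, 5, 7, 13}.
v=2: v_2(a)=2, v_2(b)=2; units ≡ 3, 3 (mod 8); ε·ε+αω+βω = 1·1+2·1+2·1 ≡ 1  ⇒  (a,b)_2 = -1.
v=∞: -5 < 0 and 91 > 0  ⇒  (a,b)_∞ = +1.
v=13: a=13^0·(≡8), b=13^3·(≡2) mod 13; (8|13)=-1, (2|13)=-1; (−1)^{0·3·6}·(-1)^3·(-1)^0 = -1.
v=7: a=7^0·(≡4), b=7^-1·(≡3) mod 7; (4|7)=+1, (3|7)=-1; (−1)^{0·-1·3}·(+1)^-1·(-1)^0 = +1.
v=3: a=3^-2·(≡1), b=3^-2·(≡1) mod 3; (1|3)=+1, (1|3)=+1; (−1)^{-2·-2·1}·(+1)^-2·(+1)^-2 = +1.
v=5: a=5^7·(≡4), b=5^-2·(≡1) mod 5; (4|5)=+1, (1|5)=+1; (−1)^{7·-2·2}·(+1)^-2·(+1)^7 = +1.
Ram(-5, 91) = {2, 13}; no ℚ_2-point on the conic.

[2, 13]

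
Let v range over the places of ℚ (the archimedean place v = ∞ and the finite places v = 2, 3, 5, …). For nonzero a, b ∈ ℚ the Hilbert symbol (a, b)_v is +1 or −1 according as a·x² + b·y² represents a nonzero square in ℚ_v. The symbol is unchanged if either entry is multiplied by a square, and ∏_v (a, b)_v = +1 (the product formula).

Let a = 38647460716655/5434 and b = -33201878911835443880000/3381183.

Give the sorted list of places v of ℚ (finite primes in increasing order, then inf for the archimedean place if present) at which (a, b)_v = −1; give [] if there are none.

Mod squares: a ≡ 7037030, b ≡ -265031. Check v ∈ {∞, 2, 3, 5, 7, 11, 13, 19, 23, 29, 37}.
v=19: a=19^-1·(≡18), b=19^-1·(≡6) mod 19; (18|19)=-1, (6|19)=+1; (−1)^{-1·-1·9}·(-1)^-1·(+1)^-1 = +1.
v=2: v_2(a)=-1, v_2(b)=6; units ≡ 3, 1 (mod 8); ε·ε+αω+βω = 1·0+-1·0+6·1 ≡ 0  ⇒  (a,b)_2 = +1.
v=11: a=11^-1·(≡1), b=11^0·(≡5) mod 11; (1|11)=+1, (5|11)=+1; (−1)^{-1·0·5}·(+1)^0·(+1)^-1 = +1.
v=∞: 7037030 > 0 and -265031 < 0  ⇒  (a,b)_∞ = +1.
v=3: a=3^0·(≡2), b=3^-4·(≡1) mod 3; (2|3)=-1, (1|3)=+1; (−1)^{0·-4·1}·(-1)^-4·(+1)^0 = +1.
v=13: a=13^-1·(≡12), b=13^-3·(≡1) mod 13; (12|13)=+1, (1|13)=+1; (−1)^{-1·-3·6}·(+1)^-3·(+1)^-1 = +1.
v=37: a=37^3·(≡27), b=37^3·(≡23) mod 37; (27|37)=+1, (23|37)=-1; (−1)^{3·3·18}·(+1)^3·(-1)^3 = -1.
v=7: a=7^3·(≡3), b=7^4·(≡3) mod 7; (3|7)=-1, (3|7)=-1; (−1)^{3·4·3}·(-1)^4·(-1)^3 = -1.
v=29: a=29^2·(≡22), b=29^3·(≡5) mod 29; (22|29)=+1, (5|29)=+1; (−1)^{2·3·14}·(+1)^3·(+1)^2 = +1.
v=5: a=5^1·(≡4), b=5^4·(≡4) mod 5; (4|5)=+1, (4|5)=+1; (−1)^{1·4·2}·(+1)^4·(+1)^1 = +1.
v=23: a=23^2·(≡17), b=23^4·(≡22) mod 23; (17|23)=-1, (22|23)=-1; (−1)^{2·4·11}·(-1)^4·(-1)^2 = +1.
(7037030, -265031 / ℚ) ramifies at {7, 37}: a division algebra.

[7, 37]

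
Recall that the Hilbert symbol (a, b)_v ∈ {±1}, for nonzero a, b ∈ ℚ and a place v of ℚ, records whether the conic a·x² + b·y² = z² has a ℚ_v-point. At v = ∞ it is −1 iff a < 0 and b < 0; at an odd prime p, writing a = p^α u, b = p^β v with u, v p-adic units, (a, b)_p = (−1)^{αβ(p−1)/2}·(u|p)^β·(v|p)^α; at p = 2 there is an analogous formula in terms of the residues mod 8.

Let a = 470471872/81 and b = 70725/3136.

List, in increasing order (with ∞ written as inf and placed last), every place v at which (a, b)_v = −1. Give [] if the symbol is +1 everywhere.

(a, b) ≡ (7351123, 2829) mod (ℚ^×)²; places V = {2, 3, 5, 7, 13, 17, 23, 29, 31, 37, 41, ∞}.
(a,b)_37: α=1, u≡21; β=0, v≡35 (mod 37); (21|37)=+1, (35|37)=-1; sign (−1)^0·+1^0·-1^1 = -1.
(a,b)_5: α=0, u≡2; β=2, v≡4 (mod 5); (2|5)=-1, (4|5)=+1; sign (−1)^0·-1^2·+1^0 = +1.
(a,b)_23: α=0, u≡13; β=1, v≡2 (mod 23); (13|23)=+1, (2|23)=+1; sign (−1)^0·+1^1·+1^0 = +1.
(a,b)_2: α=6, β=-6; u≡3, v≡5 (mod 8); ε(u)ε(v)=1·0, αω(v)=6·1, βω(u)=-6·1; sum ≡ 0  ⇒  +1.
(a,b)_13: α=1, u≡1; β=0, v≡6 (mod 13); (1|13)=+1, (6|13)=-1; sign (−1)^0·+1^0·-1^1 = -1.
(a,b)_31: α=1, u≡8; β=0, v≡9 (mod 31); (8|31)=+1, (9|31)=+1; sign (−1)^0·+1^0·+1^1 = +1.
(a,b)_29: α=1, u≡2; β=0, v≡13 (mod 29); (2|29)=-1, (13|29)=+1; sign (−1)^0·-1^0·+1^1 = +1.
(a,b)_7: α=0, u≡6; β=-2, v≡4 (mod 7); (6|7)=-1, (4|7)=+1; sign (−1)^0·-1^-2·+1^0 = +1.
(a,b)_∞: sgn(7351123)=+, sgn(2829)=+, so +1.
(a,b)_41: α=0, u≡12; β=1, v≡35 (mod 41); (12|41)=-1, (35|41)=-1; sign (−1)^0·-1^1·-1^0 = -1.
(a,b)_3: α=-4, u≡1; β=1, v≡1 (mod 3); (1|3)=+1, (1|3)=+1; sign (−1)^0·+1^1·+1^-4 = +1.
(a,b)_17: α=1, u≡7; β=0, v≡7 (mod 17); (7|17)=-1, (7|17)=-1; sign (−1)^0·-1^0·-1^1 = -1.
|Ram(7351123, 2829)| = 4, even; anisotropic at {13, 17, 37, 41}.

[13, 17, 37, 41]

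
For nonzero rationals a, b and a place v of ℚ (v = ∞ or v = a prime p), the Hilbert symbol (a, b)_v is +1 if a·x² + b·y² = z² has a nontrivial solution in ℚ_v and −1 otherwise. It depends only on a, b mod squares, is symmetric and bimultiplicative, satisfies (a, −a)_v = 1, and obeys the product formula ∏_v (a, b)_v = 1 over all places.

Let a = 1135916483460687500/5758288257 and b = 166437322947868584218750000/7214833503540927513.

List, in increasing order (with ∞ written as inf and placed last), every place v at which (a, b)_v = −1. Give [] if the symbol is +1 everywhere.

Mod squares: a ≡ 301587, b ≡ 17675712483. Check v ∈ {∞, 2, 3, 5, 11, 13, 19, 23, 29, 37, 43, 47}.
v=∞: 301587 > 0 and 17675712483 > 0  ⇒  (a,b)_∞ = +1.
v=11: a=11^1·(≡4), b=11^1·(≡1) mod 11; (4|11)=+1, (1|11)=+1; (−1)^{1·1·5}·(+1)^1·(+1)^1 = -1.
v=19: a=19^-3·(≡13), b=19^-5·(≡16) mod 19; (13|19)=-1, (16|19)=+1; (−1)^{-3·-5·9}·(-1)^-5·(+1)^-3 = +1.
v=29: a=29^2·(≡16), b=29^3·(≡23) mod 29; (16|29)=+1, (23|29)=+1; (−1)^{2·3·14}·(+1)^3·(+1)^2 = +1.
v=5: a=5^6·(≡2), b=5^10·(≡3) mod 5; (2|5)=-1, (3|5)=-1; (−1)^{6·10·2}·(-1)^10·(-1)^6 = +1.
v=2: v_2(a)=2, v_2(b)=4; units ≡ 3, 3 (mod 8); ε·ε+αω+βω = 1·1+2·1+4·1 ≡ 1  ⇒  (a,b)_2 = -1.
v=13: a=13^1·(≡6), b=13^1·(≡4) mod 13; (6|13)=-1, (4|13)=+1; (−1)^{1·1·6}·(-1)^1·(+1)^1 = -1.
v=23: a=23^-4·(≡15), b=23^-6·(≡1) mod 23; (15|23)=-1, (1|23)=+1; (−1)^{-4·-6·11}·(-1)^-6·(+1)^-4 = +1.
v=37: a=37^1·(≡3), b=37^1·(≡12) mod 37; (3|37)=+1, (12|37)=+1; (−1)^{1·1·18}·(+1)^1·(+1)^1 = +1.
v=3: a=3^-1·(≡2), b=3^-9·(≡2) mod 3; (2|3)=-1, (2|3)=-1; (−1)^{-1·-9·1}·(-1)^-9·(-1)^-1 = -1.
v=43: a=43^2·(≡28), b=43^3·(≡25) mod 43; (28|43)=-1, (25|43)=+1; (−1)^{2·3·21}·(-1)^3·(+1)^2 = -1.
v=47: a=47^2·(≡46), b=47^3·(≡29) mod 47; (46|47)=-1, (29|47)=-1; (−1)^{2·3·23}·(-1)^3·(-1)^2 = -1.
(301587, 17675712483 / ℚ) ramifies at {2, 3, 11, 13, 43, 47}: a division algebra.

[2, 3, 11, 13, 43, 47]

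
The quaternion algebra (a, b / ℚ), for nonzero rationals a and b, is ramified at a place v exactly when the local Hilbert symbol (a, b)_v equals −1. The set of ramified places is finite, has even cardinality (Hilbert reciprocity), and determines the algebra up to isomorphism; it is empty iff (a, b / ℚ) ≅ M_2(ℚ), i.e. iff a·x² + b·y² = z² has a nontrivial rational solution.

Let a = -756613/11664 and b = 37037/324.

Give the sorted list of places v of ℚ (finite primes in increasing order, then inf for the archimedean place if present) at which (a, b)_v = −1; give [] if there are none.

Mod squares: a ≡ -37, b ≡ 37037. Check v ∈ {∞, 2, 3, 7, 11, 13, 37}.
v=2: v_2(a)=-4, v_2(b)=-2; units ≡ 3, 5 (mod 8); ε·ε+αω+βω = 1·0+-4·1+-2·1 ≡ 0  ⇒  (a,b)_2 = +1.
v=∞: -37 < 0 and 37037 > 0  ⇒  (a,b)_∞ = +1.
v=7: a=7^0·(≡5), b=7^1·(≡3) mod 7; (5|7)=-1, (3|7)=-1; (−1)^{0·1·3}·(-1)^1·(-1)^0 = -1.
v=13: a=13^2·(≡7), b=13^1·(≡11) mod 13; (7|13)=-1, (11|13)=-1; (−1)^{2·1·6}·(-1)^1·(-1)^2 = -1.
v=37: a=37^1·(≡26), b=37^1·(≡8) mod 37; (26|37)=+1, (8|37)=-1; (−1)^{1·1·18}·(+1)^1·(-1)^1 = -1.
v=11: a=11^2·(≡7), b=11^1·(≡9) mod 11; (7|11)=-1, (9|11)=+1; (−1)^{2·1·5}·(-1)^1·(+1)^2 = -1.
v=3: a=3^-6·(≡2), b=3^-4·(≡2) mod 3; (2|3)=-1, (2|3)=-1; (−1)^{-6·-4·1}·(-1)^-4·(-1)^-6 = +1.
(-37, 37037 / ℚ) ramifies at {7, 11, 13, 37}: a division algebra.

[7, 11, 13, 37]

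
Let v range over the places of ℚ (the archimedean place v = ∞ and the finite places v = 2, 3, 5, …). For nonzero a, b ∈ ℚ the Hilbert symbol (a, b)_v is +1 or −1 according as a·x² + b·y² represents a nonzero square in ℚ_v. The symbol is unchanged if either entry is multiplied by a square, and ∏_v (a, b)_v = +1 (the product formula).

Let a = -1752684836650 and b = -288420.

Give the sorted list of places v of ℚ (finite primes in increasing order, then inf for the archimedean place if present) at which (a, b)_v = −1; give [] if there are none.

(a, b) ≡ (-3034, -72105) mod (ℚ^×)²; places V = {2, 3, 5, 11, 19, 23, 37, 41, ∞}.
(a,b)_11: α=2, u≡10; β=1, v≡4 (mod 11); (10|11)=-1, (4|11)=+1; sign (−1)^0·-1^1·+1^2 = -1.
(a,b)_∞: sgn(-3034)=−, sgn(-72105)=−, so -1.
(a,b)_41: α=1, u≡33; β=0, v≡15 (mod 41); (33|41)=+1, (15|41)=-1; sign (−1)^0·+1^0·-1^1 = -1.
(a,b)_5: α=2, u≡4; β=1, v≡1 (mod 5); (4|5)=+1, (1|5)=+1; sign (−1)^0·+1^1·+1^2 = +1.
(a,b)_2: α=1, β=2; u≡3, v≡7 (mod 8); ε(u)ε(v)=1·1, αω(v)=1·0, βω(u)=2·1; sum ≡ 1  ⇒  -1.
(a,b)_3: α=0, u≡2; β=1, v≡1 (mod 3); (2|3)=-1, (1|3)=+1; sign (−1)^0·-1^1·+1^0 = -1.
(a,b)_19: α=2, u≡4; β=1, v≡1 (mod 19); (4|19)=+1, (1|19)=+1; sign (−1)^0·+1^1·+1^2 = +1.
(a,b)_23: α=2, u≡16; β=1, v≡18 (mod 23); (16|23)=+1, (18|23)=+1; sign (−1)^0·+1^1·+1^2 = +1.
(a,b)_37: α=1, u≡13; β=0, v≡32 (mod 37); (13|37)=-1, (32|37)=-1; sign (−1)^0·-1^0·-1^1 = -1.
|Ram(-3034, -72105)| = 6, even; anisotropic at {2, 3, 11, 37, 41, ∞}.

[2, 3, 11, 37, 41, inf]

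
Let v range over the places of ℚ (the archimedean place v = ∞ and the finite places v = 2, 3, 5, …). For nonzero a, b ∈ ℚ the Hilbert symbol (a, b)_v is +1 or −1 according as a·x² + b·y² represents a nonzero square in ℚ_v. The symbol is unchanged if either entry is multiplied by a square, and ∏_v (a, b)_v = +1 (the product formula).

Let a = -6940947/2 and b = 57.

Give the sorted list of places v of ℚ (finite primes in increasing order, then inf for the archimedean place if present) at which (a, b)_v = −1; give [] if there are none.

[3, 13, 17, 19]

(a, b) ≡ (-38454, 57) mod (ℚ^×)²; places V = {2, 3, 13, 17, 19, 29, ∞}.
(a,b)_3: α=1, u≡1; β=1, v≡1 (mod 3); (1|3)=+1, (1|3)=+1; sign (−1)^1·+1^1·+1^1 = -1.
(a,b)_19: α=2, u≡10; β=1, v≡3 (mod 19); (10|19)=-1, (3|19)=-1; sign (−1)^0·-1^1·-1^2 = -1.
(a,b)_17: α=1, u≡16; β=0, v≡6 (mod 17); (16|17)=+1, (6|17)=-1; sign (−1)^0·+1^0·-1^1 = -1.
(a,b)_29: α=1, u≡26; β=0, v≡28 (mod 29); (26|29)=-1, (28|29)=+1; sign (−1)^0·-1^0·+1^1 = +1.
(a,b)_∞: sgn(-38454)=−, sgn(57)=+, so +1.
(a,b)_2: α=-1, β=0; u≡5, v≡1 (mod 8); ε(u)ε(v)=0·0, αω(v)=-1·0, βω(u)=0·1; sum ≡ 0  ⇒  +1.
(a,b)_13: α=1, u≡2; β=0, v≡5 (mod 13); (2|13)=-1, (5|13)=-1; sign (−1)^0·-1^0·-1^1 = -1.
|Ram(-38454, 57)| = 4, even; anisotropic at {3, 13, 17, 19}.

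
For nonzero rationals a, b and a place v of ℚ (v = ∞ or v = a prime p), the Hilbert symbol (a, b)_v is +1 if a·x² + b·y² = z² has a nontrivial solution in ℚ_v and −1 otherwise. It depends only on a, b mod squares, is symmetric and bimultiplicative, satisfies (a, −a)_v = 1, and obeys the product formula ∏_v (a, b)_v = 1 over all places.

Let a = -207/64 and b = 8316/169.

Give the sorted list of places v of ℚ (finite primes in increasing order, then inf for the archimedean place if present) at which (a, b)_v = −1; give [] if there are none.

(a, b) ≡ (-23, 231) mod (ℚ^×)²; places V = {2, 3, 7, 11, 13, 23, ∞}.
(a,b)_13: α=0, u≡12; β=-2, v≡9 (mod 13); (12|13)=+1, (9|13)=+1; sign (−1)^0·+1^-2·+1^0 = +1.
(a,b)_2: α=-6, β=2; u≡1, v≡7 (mod 8); ε(u)ε(v)=0·1, αω(v)=-6·0, βω(u)=2·0; sum ≡ 0  ⇒  +1.
(a,b)_∞: sgn(-23)=−, sgn(231)=+, so +1.
(a,b)_7: α=0, u≡3; β=1, v≡5 (mod 7); (3|7)=-1, (5|7)=-1; sign (−1)^0·-1^1·-1^0 = -1.
(a,b)_3: α=2, u≡1; β=3, v≡2 (mod 3); (1|3)=+1, (2|3)=-1; sign (−1)^0·+1^3·-1^2 = +1.
(a,b)_23: α=1, u≡11; β=0, v≡16 (mod 23); (11|23)=-1, (16|23)=+1; sign (−1)^0·-1^0·+1^1 = +1.
(a,b)_11: α=0, u≡10; β=1, v≡2 (mod 11); (10|11)=-1, (2|11)=-1; sign (−1)^0·-1^1·-1^0 = -1.
Ram(-23, 231) = {7, 11}; no ℚ_7-point on the conic.

[7, 11]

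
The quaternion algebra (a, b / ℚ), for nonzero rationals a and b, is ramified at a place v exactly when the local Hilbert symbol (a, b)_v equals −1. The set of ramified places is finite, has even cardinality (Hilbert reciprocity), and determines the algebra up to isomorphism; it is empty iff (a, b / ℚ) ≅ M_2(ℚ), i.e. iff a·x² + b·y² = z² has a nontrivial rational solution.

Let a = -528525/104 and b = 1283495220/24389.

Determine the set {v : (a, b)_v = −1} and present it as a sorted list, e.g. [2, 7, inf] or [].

[13, 23, 29, 37]

(a, b) ≡ (-754, 2344505) mod (ℚ^×)²; places V = {2, 3, 5, 7, 13, 19, 23, 29, 37, ∞}.
(a,b)_13: α=-1, u≡2; β=0, v≡7 (mod 13); (2|13)=-1, (7|13)=-1; sign (−1)^0·-1^0·-1^-1 = -1.
(a,b)_∞: sgn(-754)=−, sgn(2344505)=+, so +1.
(a,b)_37: α=0, u≡13; β=1, v≡1 (mod 37); (13|37)=-1, (1|37)=+1; sign (−1)^0·-1^1·+1^0 = -1.
(a,b)_2: α=-3, β=2; u≡7, v≡1 (mod 8); ε(u)ε(v)=1·0, αω(v)=-3·0, βω(u)=2·0; sum ≡ 0  ⇒  +1.
(a,b)_5: α=2, u≡1; β=1, v≡1 (mod 5); (1|5)=+1, (1|5)=+1; sign (−1)^0·+1^1·+1^2 = +1.
(a,b)_23: α=0, u≡7; β=1, v≡5 (mod 23); (7|23)=-1, (5|23)=-1; sign (−1)^0·-1^1·-1^0 = -1.
(a,b)_7: α=0, u≡4; β=2, v≡4 (mod 7); (4|7)=+1, (4|7)=+1; sign (−1)^0·+1^2·+1^0 = +1.
(a,b)_29: α=1, u≡18; β=-3, v≡25 (mod 29); (18|29)=-1, (25|29)=+1; sign (−1)^0·-1^-3·+1^1 = -1.
(a,b)_3: α=6, u≡2; β=4, v≡2 (mod 3); (2|3)=-1, (2|3)=-1; sign (−1)^0·-1^4·-1^6 = +1.
(a,b)_19: α=0, u≡4; β=1, v≡7 (mod 19); (4|19)=+1, (7|19)=+1; sign (−1)^0·+1^1·+1^0 = +1.
Ram(-754, 2344505) = {13, 23, 29, 37}; no ℚ_13-point on the conic.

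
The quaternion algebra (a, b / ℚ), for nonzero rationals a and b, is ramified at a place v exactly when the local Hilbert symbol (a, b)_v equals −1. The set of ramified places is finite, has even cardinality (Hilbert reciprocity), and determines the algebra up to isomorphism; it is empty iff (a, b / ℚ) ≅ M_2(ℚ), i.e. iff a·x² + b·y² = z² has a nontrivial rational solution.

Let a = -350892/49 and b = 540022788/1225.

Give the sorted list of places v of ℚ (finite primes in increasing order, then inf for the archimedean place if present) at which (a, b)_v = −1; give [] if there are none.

Mod squares: a ≡ -3, b ≡ 57. Check v ∈ {∞, 2, 3, 5, 7, 19}.
v=19: a=19^2·(≡17), b=19^3·(≡8) mod 19; (17|19)=+1, (8|19)=-1; (−1)^{2·3·9}·(+1)^3·(-1)^2 = +1.
v=∞: -3 < 0 and 57 > 0  ⇒  (a,b)_∞ = +1.
v=3: a=3^5·(≡2), b=3^9·(≡1) mod 3; (2|3)=-1, (1|3)=+1; (−1)^{5·9·1}·(-1)^9·(+1)^5 = +1.
v=7: a=7^-2·(≡4), b=7^-2·(≡1) mod 7; (4|7)=+1, (1|7)=+1; (−1)^{-2·-2·3}·(+1)^-2·(+1)^-2 = +1.
v=5: a=5^0·(≡2), b=5^-2·(≡2) mod 5; (2|5)=-1, (2|5)=-1; (−1)^{0·-2·2}·(-1)^-2·(-1)^0 = +1.
v=2: v_2(a)=2, v_2(b)=2; units ≡ 5, 1 (mod 8); ε·ε+αω+βω = 0·0+2·0+2·1 ≡ 0  ⇒  (a,b)_2 = +1.
Ram(a, b) = ∅: the form -3·x² + 57·y² − z² is isotropic over every ℚ_v, so by Hasse–Minkowski it is isotropic over ℚ.

[]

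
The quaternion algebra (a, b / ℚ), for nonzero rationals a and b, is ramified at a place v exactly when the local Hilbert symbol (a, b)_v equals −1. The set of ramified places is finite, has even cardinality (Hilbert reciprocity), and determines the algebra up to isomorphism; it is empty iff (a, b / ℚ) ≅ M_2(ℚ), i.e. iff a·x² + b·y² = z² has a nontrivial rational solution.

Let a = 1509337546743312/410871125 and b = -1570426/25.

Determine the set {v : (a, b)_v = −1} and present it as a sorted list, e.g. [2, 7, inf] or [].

[2, 11, 13, 17]

Mod squares: a ≡ 85, b ≡ -5434. Check v ∈ {∞, 2, 3, 5, 7, 11, 13, 17, 19, 37}.
v=37: a=37^-2·(≡25), b=37^0·(≡6) mod 37; (25|37)=+1, (6|37)=-1; (−1)^{-2·0·18}·(+1)^0·(-1)^-2 = +1.
v=19: a=19^2·(≡7), b=19^1·(≡12) mod 19; (7|19)=+1, (12|19)=-1; (−1)^{2·1·9}·(+1)^1·(-1)^2 = +1.
v=∞: 85 > 0 and -5434 < 0  ⇒  (a,b)_∞ = +1.
v=11: a=11^2·(≡6), b=11^1·(≡1) mod 11; (6|11)=-1, (1|11)=+1; (−1)^{2·1·5}·(-1)^1·(+1)^2 = -1.
v=13: a=13^2·(≡5), b=13^1·(≡6) mod 13; (5|13)=-1, (6|13)=-1; (−1)^{2·1·6}·(-1)^1·(-1)^2 = -1.
v=17: a=17^5·(≡6), b=17^2·(≡5) mod 17; (6|17)=-1, (5|17)=-1; (−1)^{5·2·8}·(-1)^2·(-1)^5 = -1.
v=3: a=3^2·(≡1), b=3^0·(≡2) mod 3; (1|3)=+1, (2|3)=-1; (−1)^{2·0·1}·(+1)^0·(-1)^2 = +1.
v=7: a=7^-4·(≡2), b=7^0·(≡6) mod 7; (2|7)=+1, (6|7)=-1; (−1)^{-4·0·3}·(+1)^0·(-1)^-4 = +1.
v=2: v_2(a)=4, v_2(b)=1; units ≡ 5, 3 (mod 8); ε·ε+αω+βω = 0·1+4·1+1·1 ≡ 1  ⇒  (a,b)_2 = -1.
v=5: a=5^-3·(≡3), b=5^-2·(≡4) mod 5; (3|5)=-1, (4|5)=+1; (−1)^{-3·-2·2}·(-1)^-2·(+1)^-3 = +1.
|Ram(85, -5434)| = 4, even; anisotropic at {2, 11, 13, 17}.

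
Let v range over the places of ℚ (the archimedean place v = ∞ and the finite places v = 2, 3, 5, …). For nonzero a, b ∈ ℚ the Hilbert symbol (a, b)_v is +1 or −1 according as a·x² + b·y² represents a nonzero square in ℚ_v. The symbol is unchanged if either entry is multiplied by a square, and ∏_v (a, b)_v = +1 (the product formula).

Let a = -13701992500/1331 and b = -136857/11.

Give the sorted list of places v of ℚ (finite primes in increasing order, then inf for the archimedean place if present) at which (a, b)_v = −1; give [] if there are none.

(a, b) ≡ (-1463, -627) mod (ℚ^×)²; places V = {2, 3, 5, 7, 11, 19, 29, ∞}.
(a,b)_11: α=-3, u≡2; β=-1, v≡5 (mod 11); (2|11)=-1, (5|11)=+1; sign (−1)^1·-1^-1·+1^-3 = +1.
(a,b)_19: α=1, u≡2; β=1, v≡5 (mod 19); (2|19)=-1, (5|19)=+1; sign (−1)^1·-1^1·+1^1 = +1.
(a,b)_∞: sgn(-1463)=−, sgn(-627)=−, so -1.
(a,b)_5: α=4, u≡2; β=0, v≡3 (mod 5); (2|5)=-1, (3|5)=-1; sign (−1)^0·-1^0·-1^4 = +1.
(a,b)_7: α=3, u≡2; β=4, v≡5 (mod 7); (2|7)=+1, (5|7)=-1; sign (−1)^0·+1^4·-1^3 = -1.
(a,b)_2: α=2, β=0; u≡1, v≡5 (mod 8); ε(u)ε(v)=0·0, αω(v)=2·1, βω(u)=0·0; sum ≡ 0  ⇒  +1.
(a,b)_29: α=2, u≡13; β=0, v≡10 (mod 29); (13|29)=+1, (10|29)=-1; sign (−1)^0·+1^0·-1^2 = +1.
(a,b)_3: α=0, u≡1; β=1, v≡1 (mod 3); (1|3)=+1, (1|3)=+1; sign (−1)^0·+1^1·+1^0 = +1.
(-1463, -627 / ℚ) ramifies at {7, ∞}: a division algebra.

[7, inf]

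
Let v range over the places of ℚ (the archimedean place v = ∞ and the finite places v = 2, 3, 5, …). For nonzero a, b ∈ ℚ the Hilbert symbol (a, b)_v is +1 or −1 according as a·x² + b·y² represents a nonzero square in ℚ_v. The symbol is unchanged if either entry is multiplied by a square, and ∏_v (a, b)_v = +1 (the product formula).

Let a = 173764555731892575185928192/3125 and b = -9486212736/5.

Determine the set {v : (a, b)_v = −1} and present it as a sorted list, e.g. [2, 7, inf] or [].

(a, b) ≡ (11310, -741110370) mod (ℚ^×)²; places V = {2, 3, 5, 7, 11, 13, 23, 29, 37, ∞}.
(a,b)_29: α=3, u≡28; β=1, v≡22 (mod 29); (28|29)=+1, (22|29)=+1; sign (−1)^0·+1^1·+1^3 = +1.
(a,b)_13: α=3, u≡1; β=1, v≡7 (mod 13); (1|13)=+1, (7|13)=-1; sign (−1)^0·+1^1·-1^3 = -1.
(a,b)_5: α=-5, u≡2; β=-1, v≡4 (mod 5); (2|5)=-1, (4|5)=+1; sign (−1)^0·-1^-1·+1^-5 = -1.
(a,b)_37: α=2, u≡1; β=1, v≡24 (mod 37); (1|37)=+1, (24|37)=-1; sign (−1)^0·+1^1·-1^2 = +1.
(a,b)_3: α=5, u≡2; β=1, v≡1 (mod 3); (2|3)=-1, (1|3)=+1; sign (−1)^1·-1^1·+1^5 = +1.
(a,b)_23: α=0, u≡20; β=1, v≡22 (mod 23); (20|23)=-1, (22|23)=-1; sign (−1)^0·-1^1·-1^0 = -1.
(a,b)_2: α=25, β=7; u≡7, v≡7 (mod 8); ε(u)ε(v)=1·1, αω(v)=25·0, βω(u)=7·0; sum ≡ 1  ⇒  -1.
(a,b)_7: α=4, u≡6; β=1, v≡1 (mod 7); (6|7)=-1, (1|7)=+1; sign (−1)^0·-1^1·+1^4 = -1.
(a,b)_11: α=2, u≡2; β=1, v≡8 (mod 11); (2|11)=-1, (8|11)=-1; sign (−1)^0·-1^1·-1^2 = -1.
(a,b)_∞: sgn(11310)=+, sgn(-741110370)=−, so +1.
(11310, -741110370 / ℚ) ramifies at {2, 5, 7, 11, 13, 23}: a division algebra.

[2, 5, 7, 11, 13, 23]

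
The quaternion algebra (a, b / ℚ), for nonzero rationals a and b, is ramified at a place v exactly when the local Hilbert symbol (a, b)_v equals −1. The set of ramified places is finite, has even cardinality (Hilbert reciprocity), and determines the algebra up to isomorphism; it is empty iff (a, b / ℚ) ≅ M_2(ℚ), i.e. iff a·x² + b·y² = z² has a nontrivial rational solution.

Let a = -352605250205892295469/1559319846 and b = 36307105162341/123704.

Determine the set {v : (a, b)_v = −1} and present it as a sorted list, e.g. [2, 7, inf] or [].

Mod squares: a ≡ -1326, b ≡ 6191094. Check v ∈ {∞, 2, 3, 7, 11, 13, 17, 19, 23, 29, 41, 47}.
v=47: a=47^-2·(≡37), b=47^-2·(≡30) mod 47; (37|47)=+1, (30|47)=-1; (−1)^{-2·-2·23}·(+1)^-2·(-1)^-2 = +1.
v=3: a=3^-1·(≡2), b=3^1·(≡1) mod 3; (2|3)=-1, (1|3)=+1; (−1)^{-1·1·1}·(-1)^1·(+1)^-1 = +1.
v=19: a=19^2·(≡16), b=19^0·(≡7) mod 19; (16|19)=+1, (7|19)=+1; (−1)^{2·0·9}·(+1)^0·(+1)^2 = +1.
v=23: a=23^2·(≡8), b=23^1·(≡16) mod 23; (8|23)=+1, (16|23)=+1; (−1)^{2·1·11}·(+1)^1·(+1)^2 = +1.
v=17: a=17^3·(≡10), b=17^3·(≡9) mod 17; (10|17)=-1, (9|17)=+1; (−1)^{3·3·8}·(-1)^3·(+1)^3 = -1.
v=29: a=29^2·(≡14), b=29^1·(≡12) mod 29; (14|29)=-1, (12|29)=-1; (−1)^{2·1·14}·(-1)^1·(-1)^2 = -1.
v=7: a=7^-6·(≡1), b=7^-1·(≡5) mod 7; (1|7)=+1, (5|7)=-1; (−1)^{-6·-1·3}·(+1)^-1·(-1)^-6 = +1.
v=2: v_2(a)=-1, v_2(b)=-3; units ≡ 1, 3 (mod 8); ε·ε+αω+βω = 0·1+-1·1+-3·0 ≡ 1  ⇒  (a,b)_2 = -1.
v=11: a=11^2·(≡5), b=11^0·(≡10) mod 11; (5|11)=+1, (10|11)=-1; (−1)^{2·0·5}·(+1)^0·(-1)^2 = +1.
v=13: a=13^3·(≡2), b=13^3·(≡12) mod 13; (2|13)=-1, (12|13)=+1; (−1)^{3·3·6}·(-1)^3·(+1)^3 = -1.
v=41: a=41^2·(≡27), b=41^2·(≡28) mod 41; (27|41)=-1, (28|41)=-1; (−1)^{2·2·20}·(-1)^2·(-1)^2 = +1.
v=∞: -1326 < 0 and 6191094 > 0  ⇒  (a,b)_∞ = +1.
|Ram(-1326, 6191094)| = 4, even; anisotropic at {2, 13, 17, 29}.

[2, 13, 17, 29]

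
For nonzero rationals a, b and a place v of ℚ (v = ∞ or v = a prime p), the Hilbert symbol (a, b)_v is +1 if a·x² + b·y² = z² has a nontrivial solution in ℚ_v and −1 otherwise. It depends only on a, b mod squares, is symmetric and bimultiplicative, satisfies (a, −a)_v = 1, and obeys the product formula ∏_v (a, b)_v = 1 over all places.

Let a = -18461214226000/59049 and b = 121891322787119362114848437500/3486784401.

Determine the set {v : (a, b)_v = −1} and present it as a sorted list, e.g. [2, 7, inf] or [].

[2, 5, 13, 17]

(a, b) ≡ (-19285, 44863) mod (ℚ^×)²; places V = {2, 3, 5, 7, 13, 17, 19, 29, ∞}.
(a,b)_2: α=4, β=2; u≡3, v≡7 (mod 8); ε(u)ε(v)=1·1, αω(v)=4·0, βω(u)=2·1; sum ≡ 1  ⇒  -1.
(a,b)_5: α=3, u≡3; β=8, v≡2 (mod 5); (3|5)=-1, (2|5)=-1; sign (−1)^0·-1^8·-1^3 = -1.
(a,b)_29: α=1, u≡21; β=3, v≡27 (mod 29); (21|29)=-1, (27|29)=-1; sign (−1)^0·-1^3·-1^1 = +1.
(a,b)_7: α=3, u≡5; β=5, v≡1 (mod 7); (5|7)=-1, (1|7)=+1; sign (−1)^1·-1^5·+1^3 = +1.
(a,b)_13: α=2, u≡11; β=5, v≡5 (mod 13); (11|13)=-1, (5|13)=-1; sign (−1)^0·-1^5·-1^2 = -1.
(a,b)_17: α=2, u≡14; β=5, v≡2 (mod 17); (14|17)=-1, (2|17)=+1; sign (−1)^0·-1^5·+1^2 = -1.
(a,b)_3: α=-10, u≡2; β=-20, v≡1 (mod 3); (2|3)=-1, (1|3)=+1; sign (−1)^0·-1^-20·+1^-10 = +1.
(a,b)_∞: sgn(-19285)=−, sgn(44863)=+, so +1.
(a,b)_19: α=1, u≡6; β=2, v≡9 (mod 19); (6|19)=+1, (9|19)=+1; sign (−1)^0·+1^2·+1^1 = +1.
Ram(-19285, 44863) = {2, 5, 13, 17}; no ℚ_2-point on the conic.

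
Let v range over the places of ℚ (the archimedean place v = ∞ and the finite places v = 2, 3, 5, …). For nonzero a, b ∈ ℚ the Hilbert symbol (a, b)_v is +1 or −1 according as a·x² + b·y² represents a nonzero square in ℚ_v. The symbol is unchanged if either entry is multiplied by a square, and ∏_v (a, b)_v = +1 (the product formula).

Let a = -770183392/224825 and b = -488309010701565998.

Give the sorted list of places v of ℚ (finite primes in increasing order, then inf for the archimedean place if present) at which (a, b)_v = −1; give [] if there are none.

[7, 29, 31, inf]

Mod squares: a ≡ -18734, b ≡ -4065278. Check v ∈ {∞, 2, 5, 7, 11, 17, 19, 23, 29, 31, 37}.
v=5: a=5^-2·(≡1), b=5^0·(≡2) mod 5; (1|5)=+1, (2|5)=-1; (−1)^{-2·0·2}·(+1)^0·(-1)^-2 = +1.
v=7: a=7^0·(≡6), b=7^1·(≡4) mod 7; (6|7)=-1, (4|7)=+1; (−1)^{0·1·3}·(-1)^1·(+1)^0 = -1.
v=29: a=29^1·(≡26), b=29^3·(≡7) mod 29; (26|29)=-1, (7|29)=+1; (−1)^{1·3·14}·(-1)^3·(+1)^1 = -1.
v=31: a=31^0·(≡13), b=31^1·(≡23) mod 31; (13|31)=-1, (23|31)=-1; (−1)^{0·1·15}·(-1)^1·(-1)^0 = -1.
v=37: a=37^0·(≡36), b=37^2·(≡14) mod 37; (36|37)=+1, (14|37)=-1; (−1)^{0·2·18}·(+1)^2·(-1)^0 = +1.
v=∞: -18734 < 0 and -4065278 < 0  ⇒  (a,b)_∞ = -1.
v=19: a=19^3·(≡18), b=19^3·(≡16) mod 19; (18|19)=-1, (16|19)=+1; (−1)^{3·3·9}·(-1)^3·(+1)^3 = +1.
v=17: a=17^-1·(≡7), b=17^3·(≡12) mod 17; (7|17)=-1, (12|17)=-1; (−1)^{-1·3·8}·(-1)^3·(-1)^-1 = +1.
v=2: v_2(a)=5, v_2(b)=1; units ≡ 1, 1 (mod 8); ε·ε+αω+βω = 0·0+5·0+1·0 ≡ 0  ⇒  (a,b)_2 = +1.
v=23: a=23^-2·(≡20), b=23^0·(≡2) mod 23; (20|23)=-1, (2|23)=+1; (−1)^{-2·0·11}·(-1)^0·(+1)^-2 = +1.
v=11: a=11^2·(≡6), b=11^0·(≡1) mod 11; (6|11)=-1, (1|11)=+1; (−1)^{2·0·5}·(-1)^0·(+1)^2 = +1.
|Ram(-18734, -4065278)| = 4, even; anisotropic at {7, 29, 31, ∞}.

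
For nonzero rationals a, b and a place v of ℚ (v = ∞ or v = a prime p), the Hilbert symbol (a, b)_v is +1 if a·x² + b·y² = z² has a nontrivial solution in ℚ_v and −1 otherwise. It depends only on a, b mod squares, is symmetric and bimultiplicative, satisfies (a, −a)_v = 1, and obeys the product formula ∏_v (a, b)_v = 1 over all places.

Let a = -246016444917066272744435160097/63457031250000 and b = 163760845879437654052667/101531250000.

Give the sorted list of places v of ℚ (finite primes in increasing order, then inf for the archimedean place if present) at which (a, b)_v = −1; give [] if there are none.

Mod squares: a ≡ -6491583365, b ≡ 211735. Check v ∈ {∞, 2, 3, 5, 7, 11, 17, 19, 23, 31, 43, 47, 53}.
v=7: a=7^8·(≡3), b=7^6·(≡6) mod 7; (3|7)=-1, (6|7)=-1; (−1)^{8·6·3}·(-1)^6·(-1)^8 = +1.
v=31: a=31^3·(≡13), b=31^2·(≡19) mod 31; (13|31)=-1, (19|31)=+1; (−1)^{3·2·15}·(-1)^2·(+1)^3 = +1.
v=19: a=19^-2·(≡18), b=19^-2·(≡2) mod 19; (18|19)=-1, (2|19)=-1; (−1)^{-2·-2·9}·(-1)^-2·(-1)^-2 = +1.
v=53: a=53^1·(≡50), b=53^1·(≡21) mod 53; (50|53)=-1, (21|53)=-1; (−1)^{1·1·26}·(-1)^1·(-1)^1 = +1.
v=47: a=47^1·(≡44), b=47^1·(≡39) mod 47; (44|47)=-1, (39|47)=-1; (−1)^{1·1·23}·(-1)^1·(-1)^1 = -1.
v=5: a=5^-13·(≡2), b=5^-9·(≡3) mod 5; (2|5)=-1, (3|5)=-1; (−1)^{-13·-9·2}·(-1)^-9·(-1)^-13 = +1.
v=43: a=43^3·(≡41), b=43^2·(≡37) mod 43; (41|43)=+1, (37|43)=-1; (−1)^{3·2·21}·(+1)^2·(-1)^3 = -1.
v=∞: -6491583365 < 0 and 211735 > 0  ⇒  (a,b)_∞ = +1.
v=2: v_2(a)=-4, v_2(b)=-4; units ≡ 3, 7 (mod 8); ε·ε+αω+βω = 1·1+-4·0+-4·1 ≡ 1  ⇒  (a,b)_2 = -1.
v=17: a=17^3·(≡11), b=17^3·(≡10) mod 17; (11|17)=-1, (10|17)=-1; (−1)^{3·3·8}·(-1)^3·(-1)^3 = +1.
v=3: a=3^-2·(≡1), b=3^-2·(≡1) mod 3; (1|3)=+1, (1|3)=+1; (−1)^{-2·-2·1}·(+1)^-2·(+1)^-2 = +1.
v=11: a=11^2·(≡7), b=11^2·(≡8) mod 11; (7|11)=-1, (8|11)=-1; (−1)^{2·2·5}·(-1)^2·(-1)^2 = +1.
v=23: a=23^3·(≡15), b=23^2·(≡20) mod 23; (15|23)=-1, (20|23)=-1; (−1)^{3·2·11}·(-1)^2·(-1)^3 = -1.
Ram(-6491583365, 211735) = {2, 23, 43, 47}; no ℚ_2-point on the conic.

[2, 23, 43, 47]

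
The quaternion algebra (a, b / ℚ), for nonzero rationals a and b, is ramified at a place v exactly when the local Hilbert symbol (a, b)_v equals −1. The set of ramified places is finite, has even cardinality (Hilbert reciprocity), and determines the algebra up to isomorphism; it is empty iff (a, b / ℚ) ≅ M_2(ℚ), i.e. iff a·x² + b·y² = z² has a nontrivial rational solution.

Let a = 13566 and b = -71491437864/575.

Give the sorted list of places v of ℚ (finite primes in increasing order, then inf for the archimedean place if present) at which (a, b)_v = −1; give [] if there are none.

[2, 7, 17, 23]

Mod squares: a ≡ 13566, b ≡ -3542. Check v ∈ {∞, 2, 3, 5, 7, 11, 17, 19, 23}.
v=7: a=7^1·(≡6), b=7^3·(≡3) mod 7; (6|7)=-1, (3|7)=-1; (−1)^{1·3·3}·(-1)^3·(-1)^1 = -1.
v=19: a=19^1·(≡11), b=19^2·(≡16) mod 19; (11|19)=+1, (16|19)=+1; (−1)^{1·2·9}·(+1)^2·(+1)^1 = +1.
v=23: a=23^0·(≡19), b=23^-1·(≡7) mod 23; (19|23)=-1, (7|23)=-1; (−1)^{0·-1·11}·(-1)^-1·(-1)^0 = -1.
v=3: a=3^1·(≡1), b=3^8·(≡1) mod 3; (1|3)=+1, (1|3)=+1; (−1)^{1·8·1}·(+1)^8·(+1)^1 = +1.
v=11: a=11^0·(≡3), b=11^1·(≡2) mod 11; (3|11)=+1, (2|11)=-1; (−1)^{0·1·5}·(+1)^1·(-1)^0 = +1.
v=17: a=17^1·(≡16), b=17^0·(≡5) mod 17; (16|17)=+1, (5|17)=-1; (−1)^{1·0·8}·(+1)^0·(-1)^1 = -1.
v=5: a=5^0·(≡1), b=5^-2·(≡2) mod 5; (1|5)=+1, (2|5)=-1; (−1)^{0·-2·2}·(+1)^-2·(-1)^0 = +1.
v=∞: 13566 > 0 and -3542 < 0  ⇒  (a,b)_∞ = +1.
v=2: v_2(a)=1, v_2(b)=3; units ≡ 7, 5 (mod 8); ε·ε+αω+βω = 1·0+1·1+3·0 ≡ 1  ⇒  (a,b)_2 = -1.
Ram(13566, -3542) = {2, 7, 17, 23}; no ℚ_2-point on the conic.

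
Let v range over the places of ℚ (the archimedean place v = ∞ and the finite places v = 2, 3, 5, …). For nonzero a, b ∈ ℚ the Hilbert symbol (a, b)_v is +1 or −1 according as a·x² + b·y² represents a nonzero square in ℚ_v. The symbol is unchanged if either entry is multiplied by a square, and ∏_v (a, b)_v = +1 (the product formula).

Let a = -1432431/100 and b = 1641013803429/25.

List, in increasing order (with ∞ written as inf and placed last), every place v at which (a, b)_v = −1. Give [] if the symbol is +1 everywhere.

[3, 7, 37, 47]

Mod squares: a ≡ -159159, b ≡ 276777501. Check v ∈ {∞, 2, 3, 5, 7, 11, 13, 37, 47, 53}.
v=3: a=3^3·(≡2), b=3^1·(≡2) mod 3; (2|3)=-1, (2|3)=-1; (−1)^{3·1·1}·(-1)^1·(-1)^3 = -1.
v=5: a=5^-2·(≡1), b=5^-2·(≡4) mod 5; (1|5)=+1, (4|5)=+1; (−1)^{-2·-2·2}·(+1)^-2·(+1)^-2 = +1.
v=13: a=13^1·(≡3), b=13^1·(≡4) mod 13; (3|13)=+1, (4|13)=+1; (−1)^{1·1·6}·(+1)^1·(+1)^1 = +1.
v=2: v_2(a)=-2, v_2(b)=0; units ≡ 1, 5 (mod 8); ε·ε+αω+βω = 0·0+-2·1+0·0 ≡ 0  ⇒  (a,b)_2 = +1.
v=7: a=7^1·(≡6), b=7^3·(≡5) mod 7; (6|7)=-1, (5|7)=-1; (−1)^{1·3·3}·(-1)^3·(-1)^1 = -1.
v=∞: -159159 < 0 and 276777501 > 0  ⇒  (a,b)_∞ = +1.
v=37: a=37^0·(≡18), b=37^1·(≡20) mod 37; (18|37)=-1, (20|37)=-1; (−1)^{0·1·18}·(-1)^1·(-1)^0 = -1.
v=47: a=47^0·(≡45), b=47^1·(≡37) mod 47; (45|47)=-1, (37|47)=+1; (−1)^{0·1·23}·(-1)^1·(+1)^0 = -1.
v=11: a=11^1·(≡8), b=11^3·(≡3) mod 11; (8|11)=-1, (3|11)=+1; (−1)^{1·3·5}·(-1)^3·(+1)^1 = +1.
v=53: a=53^1·(≡26), b=53^1·(≡45) mod 53; (26|53)=-1, (45|53)=-1; (−1)^{1·1·26}·(-1)^1·(-1)^1 = +1.
(-159159, 276777501 / ℚ) ramifies at {3, 7, 37, 47}: a division algebra.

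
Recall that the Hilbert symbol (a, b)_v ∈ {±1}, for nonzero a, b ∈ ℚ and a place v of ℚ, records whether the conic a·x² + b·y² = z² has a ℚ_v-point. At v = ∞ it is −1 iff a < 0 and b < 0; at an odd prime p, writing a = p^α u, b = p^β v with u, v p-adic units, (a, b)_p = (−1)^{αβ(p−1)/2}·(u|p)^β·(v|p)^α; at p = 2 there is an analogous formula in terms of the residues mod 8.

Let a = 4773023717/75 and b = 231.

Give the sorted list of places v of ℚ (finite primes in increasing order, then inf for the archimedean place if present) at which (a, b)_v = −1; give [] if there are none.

[2, 3, 7, 17]

Mod squares: a ≡ 409479, b ≡ 231. Check v ∈ {∞, 2, 3, 5, 7, 11, 17, 31, 37}.
v=37: a=37^1·(≡30), b=37^0·(≡9) mod 37; (30|37)=+1, (9|37)=+1; (−1)^{1·0·18}·(+1)^0·(+1)^1 = +1.
v=5: a=5^-2·(≡4), b=5^0·(≡1) mod 5; (4|5)=+1, (1|5)=+1; (−1)^{-2·0·2}·(+1)^0·(+1)^-2 = +1.
v=3: a=3^-1·(≡2), b=3^1·(≡2) mod 3; (2|3)=-1, (2|3)=-1; (−1)^{-1·1·1}·(-1)^1·(-1)^-1 = -1.
v=∞: 409479 > 0 and 231 > 0  ⇒  (a,b)_∞ = +1.
v=17: a=17^3·(≡16), b=17^0·(≡10) mod 17; (16|17)=+1, (10|17)=-1; (−1)^{3·0·8}·(+1)^0·(-1)^3 = -1.
v=2: v_2(a)=0, v_2(b)=0; units ≡ 7, 7 (mod 8); ε·ε+αω+βω = 1·1+0·0+0·0 ≡ 1  ⇒  (a,b)_2 = -1.
v=11: a=11^2·(≡9), b=11^1·(≡10) mod 11; (9|11)=+1, (10|11)=-1; (−1)^{2·1·5}·(+1)^1·(-1)^2 = +1.
v=7: a=7^1·(≡6), b=7^1·(≡5) mod 7; (6|7)=-1, (5|7)=-1; (−1)^{1·1·3}·(-1)^1·(-1)^1 = -1.
v=31: a=31^1·(≡12), b=31^0·(≡14) mod 31; (12|31)=-1, (14|31)=+1; (−1)^{1·0·15}·(-1)^0·(+1)^1 = +1.
Ram(409479, 231) = {2, 3, 7, 17}; no ℚ_2-point on the conic.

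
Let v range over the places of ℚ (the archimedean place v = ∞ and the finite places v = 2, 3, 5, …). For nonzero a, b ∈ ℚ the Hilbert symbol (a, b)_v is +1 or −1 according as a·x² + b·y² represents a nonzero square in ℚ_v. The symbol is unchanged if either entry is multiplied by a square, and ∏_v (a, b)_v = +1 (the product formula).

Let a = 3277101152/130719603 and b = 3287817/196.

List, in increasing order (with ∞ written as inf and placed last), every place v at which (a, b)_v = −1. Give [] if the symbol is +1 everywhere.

[13, 29]

(a, b) ≡ (730626, 365313) mod (ℚ^×)²; places V = {2, 3, 7, 13, 17, 19, 23, 29, 41, ∞}.
(a,b)_13: α=1, u≡1; β=1, v≡7 (mod 13); (1|13)=+1, (7|13)=-1; sign (−1)^0·+1^1·-1^1 = -1.
(a,b)_41: α=-2, u≡34; β=0, v≡38 (mod 41); (34|41)=-1, (38|41)=-1; sign (−1)^0·-1^0·-1^-2 = +1.
(a,b)_7: α=-2, u≡2; β=-2, v≡2 (mod 7); (2|7)=+1, (2|7)=+1; sign (−1)^0·+1^-2·+1^-2 = +1.
(a,b)_3: α=-1, u≡2; β=3, v≡1 (mod 3); (2|3)=-1, (1|3)=+1; sign (−1)^1·-1^3·+1^-1 = +1.
(a,b)_29: α=3, u≡22; β=1, v≡19 (mod 29); (22|29)=+1, (19|29)=-1; sign (−1)^0·+1^1·-1^3 = -1.
(a,b)_2: α=5, β=-2; u≡1, v≡1 (mod 8); ε(u)ε(v)=0·0, αω(v)=5·0, βω(u)=-2·0; sum ≡ 0  ⇒  +1.
(a,b)_17: α=1, u≡13; β=1, v≡1 (mod 17); (13|17)=+1, (1|17)=+1; sign (−1)^0·+1^1·+1^1 = +1.
(a,b)_∞: sgn(730626)=+, sgn(365313)=+, so +1.
(a,b)_19: α=1, u≡5; β=1, v≡8 (mod 19); (5|19)=+1, (8|19)=-1; sign (−1)^1·+1^1·-1^1 = +1.
(a,b)_23: α=-2, u≡1; β=0, v≡3 (mod 23); (1|23)=+1, (3|23)=+1; sign (−1)^0·+1^0·+1^-2 = +1.
Ram(730626, 365313) = {13, 29}; no ℚ_13-point on the conic.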